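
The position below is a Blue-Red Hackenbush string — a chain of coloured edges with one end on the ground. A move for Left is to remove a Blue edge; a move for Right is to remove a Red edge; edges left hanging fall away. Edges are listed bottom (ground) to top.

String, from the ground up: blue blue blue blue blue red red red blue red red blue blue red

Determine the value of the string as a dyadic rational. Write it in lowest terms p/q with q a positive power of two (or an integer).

Prefix values for blue blue blue blue blue red red red blue red red blue blue red via {L|R} + simplicity:
g(b) = { 0 | (no moves) } gives 1
g(bb) = { 0, 1 | (no moves) } gives 2
g(bbb) = { 0, 1, 2 | (no moves) } gives 3
g(bbbb) = { 0, 1, 2, 3 | (no moves) } gives 4
g(bbbbb) = { 0, 1, 2, 3, 4 | (no moves) } gives 5
g(bbbbbr) = { 0, 1, 2, 3, 4 | 5 } gives 9/2
g(bbbbbrr) = { 0, 1, 2, 3, 4 | 9/2, 5 } gives 17/4
g(bbbbbrrr) = { 0, 1, 2, 3, 4 | 17/4, 9/2, 5 } gives 33/8
g(bbbbbrrrb) = { 0, 1, 2, 3, 4, 33/8 | 17/4, 9/2, 5 } gives 67/16
g(bbbbbrrrbr) = { 0, 1, 2, 3, 4, 33/8 | 67/16, 17/4, 9/2, 5 } gives 133/32
g(bbbbbrrrbrr) = { 0, 1, 2, 3, 4, 33/8 | 133/32, 67/16, 17/4, 9/2, 5 } gives 265/64
g(bbbbbrrrbrrb) = { 0, 1, 2, 3, 4, 33/8, 265/64 | 133/32, 67/16, 17/4, 9/2, 5 } gives 531/128
g(bbbbbrrrbrrbb) = { 0, 1, 2, 3, 4, 33/8, 265/64, 531/128 | 133/32, 67/16, 17/4, 9/2, 5 } gives 1063/256
g(bbbbbrrrbrrbbr) = { 0, 1, 2, 3, 4, 33/8, 265/64, 531/128 | 1063/256, 133/32, 67/16, 17/4, 9/2, 5 } gives 2125/512

2125/512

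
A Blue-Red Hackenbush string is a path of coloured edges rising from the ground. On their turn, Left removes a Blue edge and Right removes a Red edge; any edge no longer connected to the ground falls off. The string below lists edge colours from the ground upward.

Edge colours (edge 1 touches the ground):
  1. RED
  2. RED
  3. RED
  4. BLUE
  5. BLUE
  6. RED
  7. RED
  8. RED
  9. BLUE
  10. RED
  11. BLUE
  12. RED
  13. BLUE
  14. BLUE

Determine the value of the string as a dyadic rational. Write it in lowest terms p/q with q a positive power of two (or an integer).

Recurse on prefixes of the 14-edge string RED RED RED BLUE BLUE RED RED RED BLUE RED BLUE RED BLUE BLUE:
R: Left { none }, Right { 0 } — simplest -1
RR: Left { none }, Right { -1 0 } — simplest -2
RRR: Left { none }, Right { -2 -1 0 } — simplest -3
RRRB: Left { -3 }, Right { -2 -1 0 } — simplest -5/2
RRRBB: Left { -3 -5/2 }, Right { -2 -1 0 } — simplest -9/4
RRRBBR: Left { -3 -5/2 }, Right { -9/4 -2 -1 0 } — simplest -19/8
RRRBBRR: Left { -3 -5/2 }, Right { -19/8 -9/4 -2 -1 0 } — simplest -39/16
RRRBBRRR: Left { -3 -5/2 }, Right { -39/16 -19/8 -9/4 -2 -1 0 } — simplest -79/32
RRRBBRRRB: Left { -3 -5/2 -79/32 }, Right { -39/16 -19/8 -9/4 -2 -1 0 } — simplest -157/64
RRRBBRRRBR: Left { -3 -5/2 -79/32 }, Right { -157/64 -39/16 -19/8 -9/4 -2 -1 0 } — simplest -315/128
RRRBBRRRBRB: Left { -3 -5/2 -79/32 -315/128 }, Right { -157/64 -39/16 -19/8 -9/4 -2 -1 0 } — simplest -629/256
RRRBBRRRBRBR: Left { -3 -5/2 -79/32 -315/128 }, Right { -629/256 -157/64 -39/16 -19/8 -9/4 -2 -1 0 } — simplest -1259/512
RRRBBRRRBRBRB: Left { -3 -5/2 -79/32 -315/128 -1259/512 }, Right { -629/256 -157/64 -39/16 -19/8 -9/4 -2 -1 0 } — simplest -2517/1024
RRRBBRRRBRBRBB: Left { -3 -5/2 -79/32 -315/128 -1259/512 -2517/1024 }, Right { -629/256 -157/64 -39/16 -19/8 -9/4 -2 -1 0 } — simplest -5033/2048

-5033/2048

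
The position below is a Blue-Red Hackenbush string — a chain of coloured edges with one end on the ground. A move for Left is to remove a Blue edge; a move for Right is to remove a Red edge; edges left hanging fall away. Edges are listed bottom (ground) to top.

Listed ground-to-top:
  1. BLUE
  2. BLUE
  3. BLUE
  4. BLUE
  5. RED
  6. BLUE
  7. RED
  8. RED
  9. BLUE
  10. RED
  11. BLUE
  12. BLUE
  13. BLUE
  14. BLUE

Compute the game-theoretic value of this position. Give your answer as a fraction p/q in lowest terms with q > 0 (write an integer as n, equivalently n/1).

3679/1024

Recurse on prefixes of the 14-edge string BLUE BLUE BLUE BLUE RED BLUE RED RED BLUE RED BLUE BLUE BLUE BLUE:
1 of 14 · B · max L 0 · min R +∞ → 1
2 of 14 · BB · max L 1 · min R +∞ → 2
3 of 14 · BBB · max L 2 · min R +∞ → 3
4 of 14 · BBBB · max L 3 · min R +∞ → 4
5 of 14 · BBBBR · max L 3 · min R 4 → 7/2
6 of 14 · BBBBRB · max L 7/2 · min R 4 → 15/4
7 of 14 · BBBBRBR · max L 7/2 · min R 15/4 → 29/8
8 of 14 · BBBBRBRR · max L 7/2 · min R 29/8 → 57/16
9 of 14 · BBBBRBRRB · max L 57/16 · min R 29/8 → 115/32
10 of 14 · BBBBRBRRBR · max L 57/16 · min R 115/32 → 229/64
11 of 14 · BBBBRBRRBRB · max L 229/64 · min R 115/32 → 459/128
12 of 14 · BBBBRBRRBRBB · max L 459/128 · min R 115/32 → 919/256
13 of 14 · BBBBRBRRBRBBB · max L 919/256 · min R 115/32 → 1839/512
14 of 14 · BBBBRBRRBRBBBB · max L 1839/512 · min R 115/32 → 3679/1024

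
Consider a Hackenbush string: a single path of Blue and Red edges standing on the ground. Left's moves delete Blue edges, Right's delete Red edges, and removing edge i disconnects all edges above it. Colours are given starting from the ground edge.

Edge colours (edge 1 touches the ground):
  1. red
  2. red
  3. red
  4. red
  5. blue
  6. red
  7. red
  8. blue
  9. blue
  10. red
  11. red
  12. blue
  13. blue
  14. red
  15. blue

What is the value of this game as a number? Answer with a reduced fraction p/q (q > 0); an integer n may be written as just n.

-7781/2048

1 of 15 · r · max L −∞ · min R 0 so -1
2 of 15 · rr · max L −∞ · min R -1 so -2
3 of 15 · rrr · max L −∞ · min R -2 so -3
4 of 15 · rrrr · max L −∞ · min R -3 so -4
5 of 15 · rrrrb · max L -4 · min R -3 so -7/2
6 of 15 · rrrrbr · max L -4 · min R -7/2 so -15/4
7 of 15 · rrrrbrr · max L -4 · min R -15/4 so -31/8
8 of 15 · rrrrbrrb · max L -31/8 · min R -15/4 so -61/16
9 of 15 · rrrrbrrbb · max L -61/16 · min R -15/4 so -121/32
10 of 15 · rrrrbrrbbr · max L -61/16 · min R -121/32 so -243/64
11 of 15 · rrrrbrrbbrr · max L -61/16 · min R -243/64 so -487/128
12 of 15 · rrrrbrrbbrrb · max L -487/128 · min R -243/64 so -973/256
13 of 15 · rrrrbrrbbrrbb · max L -973/256 · min R -243/64 so -1945/512
14 of 15 · rrrrbrrbbrrbbr · max L -973/256 · min R -1945/512 so -3891/1024
15 of 15 · rrrrbrrbbrrbbrb · max L -3891/1024 · min R -1945/512 so -7781/2048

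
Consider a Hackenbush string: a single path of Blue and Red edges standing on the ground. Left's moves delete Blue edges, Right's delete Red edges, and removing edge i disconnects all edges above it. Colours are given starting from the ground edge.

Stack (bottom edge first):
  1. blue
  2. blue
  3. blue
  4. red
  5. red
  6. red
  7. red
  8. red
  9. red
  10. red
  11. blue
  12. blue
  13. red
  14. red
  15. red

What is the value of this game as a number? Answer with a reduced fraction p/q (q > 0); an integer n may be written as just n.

b: Left { 0 }, Right {  } so simplest 1
bb: Left { 0 1 }, Right {  } so simplest 2
bbb: Left { 0 1 2 }, Right {  } so simplest 3
bbbr: Left { 0 1 2 }, Right { 3 } so simplest 5/2
bbbrr: Left { 0 1 2 }, Right { 5/2 3 } so simplest 9/4
bbbrrr: Left { 0 1 2 }, Right { 9/4 5/2 3 } so simplest 17/8
bbbrrrr: Left { 0 1 2 }, Right { 17/8 9/4 5/2 3 } so simplest 33/16
bbbrrrrr: Left { 0 1 2 }, Right { 33/16 17/8 9/4 5/2 3 } so simplest 65/32
bbbrrrrrr: Left { 0 1 2 }, Right { 65/32 33/16 17/8 9/4 5/2 3 } so simplest 129/64
bbbrrrrrrr: Left { 0 1 2 }, Right { 129/64 65/32 33/16 17/8 9/4 5/2 3 } so simplest 257/128
bbbrrrrrrrb: Left { 0 1 2 257/128 }, Right { 129/64 65/32 33/16 17/8 9/4 5/2 3 } so simplest 515/256
bbbrrrrrrrbb: Left { 0 1 2 257/128 515/256 }, Right { 129/64 65/32 33/16 17/8 9/4 5/2 3 } so simplest 1031/512
bbbrrrrrrrbbr: Left { 0 1 2 257/128 515/256 }, Right { 1031/512 129/64 65/32 33/16 17/8 9/4 5/2 3 } so simplest 2061/1024
bbbrrrrrrrbbrr: Left { 0 1 2 257/128 515/256 }, Right { 2061/1024 1031/512 129/64 65/32 33/16 17/8 9/4 5/2 3 } so simplest 4121/2048
bbbrrrrrrrbbrrr: Left { 0 1 2 257/128 515/256 }, Right { 4121/2048 2061/1024 1031/512 129/64 65/32 33/16 17/8 9/4 5/2 3 } so simplest 8241/4096

8241/4096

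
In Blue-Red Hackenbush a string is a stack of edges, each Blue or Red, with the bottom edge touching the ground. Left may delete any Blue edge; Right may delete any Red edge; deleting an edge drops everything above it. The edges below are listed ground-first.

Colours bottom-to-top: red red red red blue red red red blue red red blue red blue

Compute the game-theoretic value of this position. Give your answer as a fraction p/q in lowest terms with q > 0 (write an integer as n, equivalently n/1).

-4021/1024

g(r) = { — | 0 } => -1
g(rr) = { — | -1 0 } => -2
g(rrr) = { — | -2 -1 0 } => -3
g(rrrr) = { — | -3 -2 -1 0 } => -4
g(rrrrb) = { -4 | -3 -2 -1 0 } => -7/2
g(rrrrbr) = { -4 | -7/2 -3 -2 -1 0 } => -15/4
g(rrrrbrr) = { -4 | -15/4 -7/2 -3 -2 -1 0 } => -31/8
g(rrrrbrrr) = { -4 | -31/8 -15/4 -7/2 -3 -2 -1 0 } => -63/16
g(rrrrbrrrb) = { -4 -63/16 | -31/8 -15/4 -7/2 -3 -2 -1 0 } => -125/32
g(rrrrbrrrbr) = { -4 -63/16 | -125/32 -31/8 -15/4 -7/2 -3 -2 -1 0 } => -251/64
g(rrrrbrrrbrr) = { -4 -63/16 | -251/64 -125/32 -31/8 -15/4 -7/2 -3 -2 -1 0 } => -503/128
g(rrrrbrrrbrrb) = { -4 -63/16 -503/128 | -251/64 -125/32 -31/8 -15/4 -7/2 -3 -2 -1 0 } => -1005/256
g(rrrrbrrrbrrbr) = { -4 -63/16 -503/128 | -1005/256 -251/64 -125/32 -31/8 -15/4 -7/2 -3 -2 -1 0 } => -2011/512
g(rrrrbrrrbrrbrb) = { -4 -63/16 -503/128 -2011/512 | -1005/256 -251/64 -125/32 -31/8 -15/4 -7/2 -3 -2 -1 0 } => -4021/1024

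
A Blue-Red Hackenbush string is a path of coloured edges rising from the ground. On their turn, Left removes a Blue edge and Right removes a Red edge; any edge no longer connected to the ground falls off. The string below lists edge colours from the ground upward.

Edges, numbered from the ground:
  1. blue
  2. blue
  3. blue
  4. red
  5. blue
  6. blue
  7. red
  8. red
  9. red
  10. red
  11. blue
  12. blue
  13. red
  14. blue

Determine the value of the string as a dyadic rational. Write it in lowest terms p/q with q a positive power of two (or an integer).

Build g(s[:k]) for k = 1..14, string s = blue blue blue red blue blue red red red red blue blue red blue.
edge 1 of 14 (blue): { 0 | (no moves) } => 1
edge 2 of 14 (blue): { 0; 1 | (no moves) } => 2
edge 3 of 14 (blue): { 0; 1; 2 | (no moves) } => 3
edge 4 of 14 (red): { 0; 1; 2 | 3 } => 5/2
edge 5 of 14 (blue): { 0; 1; 2; 5/2 | 3 } => 11/4
edge 6 of 14 (blue): { 0; 1; 2; 5/2; 11/4 | 3 } => 23/8
edge 7 of 14 (red): { 0; 1; 2; 5/2; 11/4 | 23/8; 3 } => 45/16
edge 8 of 14 (red): { 0; 1; 2; 5/2; 11/4 | 45/16; 23/8; 3 } => 89/32
edge 9 of 14 (red): { 0; 1; 2; 5/2; 11/4 | 89/32; 45/16; 23/8; 3 } => 177/64
edge 10 of 14 (red): { 0; 1; 2; 5/2; 11/4 | 177/64; 89/32; 45/16; 23/8; 3 } => 353/128
edge 11 of 14 (blue): { 0; 1; 2; 5/2; 11/4; 353/128 | 177/64; 89/32; 45/16; 23/8; 3 } => 707/256
edge 12 of 14 (blue): { 0; 1; 2; 5/2; 11/4; 353/128; 707/256 | 177/64; 89/32; 45/16; 23/8; 3 } => 1415/512
edge 13 of 14 (red): { 0; 1; 2; 5/2; 11/4; 353/128; 707/256 | 1415/512; 177/64; 89/32; 45/16; 23/8; 3 } => 2829/1024
edge 14 of 14 (blue): { 0; 1; 2; 5/2; 11/4; 353/128; 707/256; 2829/1024 | 1415/512; 177/64; 89/32; 45/16; 23/8; 3 } => 5659/2048

5659/2048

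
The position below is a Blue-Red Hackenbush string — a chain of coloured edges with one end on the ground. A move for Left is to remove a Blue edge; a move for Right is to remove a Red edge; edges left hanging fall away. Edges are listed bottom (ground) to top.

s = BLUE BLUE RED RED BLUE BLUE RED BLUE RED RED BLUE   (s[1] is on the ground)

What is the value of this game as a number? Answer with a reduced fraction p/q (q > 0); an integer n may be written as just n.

Prefix values for BLUE BLUE RED RED BLUE BLUE RED BLUE RED RED BLUE via {L|R} + simplicity:
g(B) = { 0 | ∅ } = 1
g(BB) = { 0, 1 | ∅ } = 2
g(BBR) = { 0, 1 | 2 } = 3/2
g(BBRR) = { 0, 1 | 3/2, 2 } = 5/4
g(BBRRB) = { 0, 1, 5/4 | 3/2, 2 } = 11/8
g(BBRRBB) = { 0, 1, 5/4, 11/8 | 3/2, 2 } = 23/16
g(BBRRBBR) = { 0, 1, 5/4, 11/8 | 23/16, 3/2, 2 } = 45/32
g(BBRRBBRB) = { 0, 1, 5/4, 11/8, 45/32 | 23/16, 3/2, 2 } = 91/64
g(BBRRBBRBR) = { 0, 1, 5/4, 11/8, 45/32 | 91/64, 23/16, 3/2, 2 } = 181/128
g(BBRRBBRBRR) = { 0, 1, 5/4, 11/8, 45/32 | 181/128, 91/64, 23/16, 3/2, 2 } = 361/256
g(BBRRBBRBRRB) = { 0, 1, 5/4, 11/8, 45/32, 361/256 | 181/128, 91/64, 23/16, 3/2, 2 } = 723/512

723/512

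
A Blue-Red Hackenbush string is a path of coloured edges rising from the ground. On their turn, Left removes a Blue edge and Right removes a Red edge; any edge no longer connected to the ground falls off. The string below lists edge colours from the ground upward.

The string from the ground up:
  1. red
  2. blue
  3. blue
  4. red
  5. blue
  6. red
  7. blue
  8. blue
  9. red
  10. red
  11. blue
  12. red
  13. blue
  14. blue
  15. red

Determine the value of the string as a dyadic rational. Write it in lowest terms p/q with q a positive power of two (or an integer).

g_1 [r]  L=[·]  R=[0]  = -1
g_2 [rb]  L=[-1]  R=[0]  = -1/2
g_3 [rbb]  L=[-1 -1/2]  R=[0]  = -1/4
g_4 [rbbr]  L=[-1 -1/2]  R=[-1/4 0]  = -3/8
g_5 [rbbrb]  L=[-1 -1/2 -3/8]  R=[-1/4 0]  = -5/16
g_6 [rbbrbr]  L=[-1 -1/2 -3/8]  R=[-5/16 -1/4 0]  = -11/32
g_7 [rbbrbrb]  L=[-1 -1/2 -3/8 -11/32]  R=[-5/16 -1/4 0]  = -21/64
g_8 [rbbrbrbb]  L=[-1 -1/2 -3/8 -11/32 -21/64]  R=[-5/16 -1/4 0]  = -41/128
g_9 [rbbrbrbbr]  L=[-1 -1/2 -3/8 -11/32 -21/64]  R=[-41/128 -5/16 -1/4 0]  = -83/256
g_10 [rbbrbrbbrr]  L=[-1 -1/2 -3/8 -11/32 -21/64]  R=[-83/256 -41/128 -5/16 -1/4 0]  = -167/512
g_11 [rbbrbrbbrrb]  L=[-1 -1/2 -3/8 -11/32 -21/64 -167/512]  R=[-83/256 -41/128 -5/16 -1/4 0]  = -333/1024
g_12 [rbbrbrbbrrbr]  L=[-1 -1/2 -3/8 -11/32 -21/64 -167/512]  R=[-333/1024 -83/256 -41/128 -5/16 -1/4 0]  = -667/2048
g_13 [rbbrbrbbrrbrb]  L=[-1 -1/2 -3/8 -11/32 -21/64 -167/512 -667/2048]  R=[-333/1024 -83/256 -41/128 -5/16 -1/4 0]  = -1333/4096
g_14 [rbbrbrbbrrbrbb]  L=[-1 -1/2 -3/8 -11/32 -21/64 -167/512 -667/2048 -1333/4096]  R=[-333/1024 -83/256 -41/128 -5/16 -1/4 0]  = -2665/8192
g_15 [rbbrbrbbrrbrbbr]  L=[-1 -1/2 -3/8 -11/32 -21/64 -167/512 -667/2048 -1333/4096]  R=[-2665/8192 -333/1024 -83/256 -41/128 -5/16 -1/4 0]  = -5331/16384

-5331/16384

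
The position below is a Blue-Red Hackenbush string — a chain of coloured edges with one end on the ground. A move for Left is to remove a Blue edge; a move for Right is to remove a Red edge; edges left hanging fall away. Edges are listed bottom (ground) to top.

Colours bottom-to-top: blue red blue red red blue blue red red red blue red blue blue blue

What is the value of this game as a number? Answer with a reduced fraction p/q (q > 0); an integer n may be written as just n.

9775/16384

b: Left { 0 }, Right { none } so simplest 1
br: Left { 0 }, Right { 1 } so simplest 1/2
brb: Left { 0 1/2 }, Right { 1 } so simplest 3/4
brbr: Left { 0 1/2 }, Right { 3/4 1 } so simplest 5/8
brbrr: Left { 0 1/2 }, Right { 5/8 3/4 1 } so simplest 9/16
brbrrb: Left { 0 1/2 9/16 }, Right { 5/8 3/4 1 } so simplest 19/32
brbrrbb: Left { 0 1/2 9/16 19/32 }, Right { 5/8 3/4 1 } so simplest 39/64
brbrrbbr: Left { 0 1/2 9/16 19/32 }, Right { 39/64 5/8 3/4 1 } so simplest 77/128
brbrrbbrr: Left { 0 1/2 9/16 19/32 }, Right { 77/128 39/64 5/8 3/4 1 } so simplest 153/256
brbrrbbrrr: Left { 0 1/2 9/16 19/32 }, Right { 153/256 77/128 39/64 5/8 3/4 1 } so simplest 305/512
brbrrbbrrrb: Left { 0 1/2 9/16 19/32 305/512 }, Right { 153/256 77/128 39/64 5/8 3/4 1 } so simplest 611/1024
brbrrbbrrrbr: Left { 0 1/2 9/16 19/32 305/512 }, Right { 611/1024 153/256 77/128 39/64 5/8 3/4 1 } so simplest 1221/2048
brbrrbbrrrbrb: Left { 0 1/2 9/16 19/32 305/512 1221/2048 }, Right { 611/1024 153/256 77/128 39/64 5/8 3/4 1 } so simplest 2443/4096
brbrrbbrrrbrbb: Left { 0 1/2 9/16 19/32 305/512 1221/2048 2443/4096 }, Right { 611/1024 153/256 77/128 39/64 5/8 3/4 1 } so simplest 4887/8192
brbrrbbrrrbrbbb: Left { 0 1/2 9/16 19/32 305/512 1221/2048 2443/4096 4887/8192 }, Right { 611/1024 153/256 77/128 39/64 5/8 3/4 1 } so simplest 9775/16384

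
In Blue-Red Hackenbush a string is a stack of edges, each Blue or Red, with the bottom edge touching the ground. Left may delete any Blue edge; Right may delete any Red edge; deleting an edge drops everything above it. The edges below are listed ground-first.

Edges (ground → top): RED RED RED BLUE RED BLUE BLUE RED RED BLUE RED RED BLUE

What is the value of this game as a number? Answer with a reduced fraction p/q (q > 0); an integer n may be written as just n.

-2669/1024

Build g(s[:k]) for k = 1..13, string s = RED RED RED BLUE RED BLUE BLUE RED RED BLUE RED RED BLUE.
R: Left { · }, Right { 0 } so simplest -1
RR: Left { · }, Right { -1 0 } so simplest -2
RRR: Left { · }, Right { -2 -1 0 } so simplest -3
RRRB: Left { -3 }, Right { -2 -1 0 } so simplest -5/2
RRRBR: Left { -3 }, Right { -5/2 -2 -1 0 } so simplest -11/4
RRRBRB: Left { -3 -11/4 }, Right { -5/2 -2 -1 0 } so simplest -21/8
RRRBRBB: Left { -3 -11/4 -21/8 }, Right { -5/2 -2 -1 0 } so simplest -41/16
RRRBRBBR: Left { -3 -11/4 -21/8 }, Right { -41/16 -5/2 -2 -1 0 } so simplest -83/32
RRRBRBBRR: Left { -3 -11/4 -21/8 }, Right { -83/32 -41/16 -5/2 -2 -1 0 } so simplest -167/64
RRRBRBBRRB: Left { -3 -11/4 -21/8 -167/64 }, Right { -83/32 -41/16 -5/2 -2 -1 0 } so simplest -333/128
RRRBRBBRRBR: Left { -3 -11/4 -21/8 -167/64 }, Right { -333/128 -83/32 -41/16 -5/2 -2 -1 0 } so simplest -667/256
RRRBRBBRRBRR: Left { -3 -11/4 -21/8 -167/64 }, Right { -667/256 -333/128 -83/32 -41/16 -5/2 -2 -1 0 } so simplest -1335/512
RRRBRBBRRBRRB: Left { -3 -11/4 -21/8 -167/64 -1335/512 }, Right { -667/256 -333/128 -83/32 -41/16 -5/2 -2 -1 0 } so simplest -2669/1024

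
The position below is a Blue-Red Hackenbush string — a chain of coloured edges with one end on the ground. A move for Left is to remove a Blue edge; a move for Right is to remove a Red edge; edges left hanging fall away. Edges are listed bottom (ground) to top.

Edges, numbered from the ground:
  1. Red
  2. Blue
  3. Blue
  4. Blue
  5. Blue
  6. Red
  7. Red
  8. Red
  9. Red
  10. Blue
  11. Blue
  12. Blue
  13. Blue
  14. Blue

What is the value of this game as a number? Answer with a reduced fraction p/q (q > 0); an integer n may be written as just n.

Recurse on prefixes of the 14-edge string Red Blue Blue Blue Blue Red Red Red Red Blue Blue Blue Blue Blue:
1 of 14 · R · max L −∞ · min R 0 gives -1
2 of 14 · RB · max L -1 · min R 0 gives -1/2
3 of 14 · RBB · max L -1/2 · min R 0 gives -1/4
4 of 14 · RBBB · max L -1/4 · min R 0 gives -1/8
5 of 14 · RBBBB · max L -1/8 · min R 0 gives -1/16
6 of 14 · RBBBBR · max L -1/8 · min R -1/16 gives -3/32
7 of 14 · RBBBBRR · max L -1/8 · min R -3/32 gives -7/64
8 of 14 · RBBBBRRR · max L -1/8 · min R -7/64 gives -15/128
9 of 14 · RBBBBRRRR · max L -1/8 · min R -15/128 gives -31/256
10 of 14 · RBBBBRRRRB · max L -31/256 · min R -15/128 gives -61/512
11 of 14 · RBBBBRRRRBB · max L -61/512 · min R -15/128 gives -121/1024
12 of 14 · RBBBBRRRRBBB · max L -121/1024 · min R -15/128 gives -241/2048
13 of 14 · RBBBBRRRRBBBB · max L -241/2048 · min R -15/128 gives -481/4096
14 of 14 · RBBBBRRRRBBBBB · max L -481/4096 · min R -15/128 gives -961/8192

-961/8192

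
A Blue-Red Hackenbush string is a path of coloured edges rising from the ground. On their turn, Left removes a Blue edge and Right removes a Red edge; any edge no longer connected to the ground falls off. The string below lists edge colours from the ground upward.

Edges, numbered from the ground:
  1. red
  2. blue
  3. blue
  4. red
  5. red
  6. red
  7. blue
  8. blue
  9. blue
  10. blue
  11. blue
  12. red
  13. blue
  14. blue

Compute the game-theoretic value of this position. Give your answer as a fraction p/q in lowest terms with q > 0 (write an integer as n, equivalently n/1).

-3593/8192

Build val(s[:k]) for k = 1..14, string s = red blue blue red red red blue blue blue blue blue red blue blue.
edge 1 of 14 (red): { ∅ | 0 } => -1
edge 2 of 14 (blue): { -1 | 0 } => -1/2
edge 3 of 14 (blue): { -1; -1/2 | 0 } => -1/4
edge 4 of 14 (red): { -1; -1/2 | -1/4; 0 } => -3/8
edge 5 of 14 (red): { -1; -1/2 | -3/8; -1/4; 0 } => -7/16
edge 6 of 14 (red): { -1; -1/2 | -7/16; -3/8; -1/4; 0 } => -15/32
edge 7 of 14 (blue): { -1; -1/2; -15/32 | -7/16; -3/8; -1/4; 0 } => -29/64
edge 8 of 14 (blue): { -1; -1/2; -15/32; -29/64 | -7/16; -3/8; -1/4; 0 } => -57/128
edge 9 of 14 (blue): { -1; -1/2; -15/32; -29/64; -57/128 | -7/16; -3/8; -1/4; 0 } => -113/256
edge 10 of 14 (blue): { -1; -1/2; -15/32; -29/64; -57/128; -113/256 | -7/16; -3/8; -1/4; 0 } => -225/512
edge 11 of 14 (blue): { -1; -1/2; -15/32; -29/64; -57/128; -113/256; -225/512 | -7/16; -3/8; -1/4; 0 } => -449/1024
edge 12 of 14 (red): { -1; -1/2; -15/32; -29/64; -57/128; -113/256; -225/512 | -449/1024; -7/16; -3/8; -1/4; 0 } => -899/2048
edge 13 of 14 (blue): { -1; -1/2; -15/32; -29/64; -57/128; -113/256; -225/512; -899/2048 | -449/1024; -7/16; -3/8; -1/4; 0 } => -1797/4096
edge 14 of 14 (blue): { -1; -1/2; -15/32; -29/64; -57/128; -113/256; -225/512; -899/2048; -1797/4096 | -449/1024; -7/16; -3/8; -1/4; 0 } => -3593/8192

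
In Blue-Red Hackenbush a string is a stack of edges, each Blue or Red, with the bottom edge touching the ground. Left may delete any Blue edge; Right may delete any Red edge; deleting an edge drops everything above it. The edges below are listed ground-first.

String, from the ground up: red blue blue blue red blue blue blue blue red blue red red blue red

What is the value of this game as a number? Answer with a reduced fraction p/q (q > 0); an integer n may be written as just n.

-2139/16384

Build G(s[:k]) for k = 1..15, string s = red blue blue blue red blue blue blue blue red blue red red blue red.
G(r) = { (no moves) | 0 } = -1
G(rb) = { -1 | 0 } = -1/2
G(rbb) = { -1; -1/2 | 0 } = -1/4
G(rbbb) = { -1; -1/2; -1/4 | 0 } = -1/8
G(rbbbr) = { -1; -1/2; -1/4 | -1/8; 0 } = -3/16
G(rbbbrb) = { -1; -1/2; -1/4; -3/16 | -1/8; 0 } = -5/32
G(rbbbrbb) = { -1; -1/2; -1/4; -3/16; -5/32 | -1/8; 0 } = -9/64
G(rbbbrbbb) = { -1; -1/2; -1/4; -3/16; -5/32; -9/64 | -1/8; 0 } = -17/128
G(rbbbrbbbb) = { -1; -1/2; -1/4; -3/16; -5/32; -9/64; -17/128 | -1/8; 0 } = -33/256
G(rbbbrbbbbr) = { -1; -1/2; -1/4; -3/16; -5/32; -9/64; -17/128 | -33/256; -1/8; 0 } = -67/512
G(rbbbrbbbbrb) = { -1; -1/2; -1/4; -3/16; -5/32; -9/64; -17/128; -67/512 | -33/256; -1/8; 0 } = -133/1024
G(rbbbrbbbbrbr) = { -1; -1/2; -1/4; -3/16; -5/32; -9/64; -17/128; -67/512 | -133/1024; -33/256; -1/8; 0 } = -267/2048
G(rbbbrbbbbrbrr) = { -1; -1/2; -1/4; -3/16; -5/32; -9/64; -17/128; -67/512 | -267/2048; -133/1024; -33/256; -1/8; 0 } = -535/4096
G(rbbbrbbbbrbrrb) = { -1; -1/2; -1/4; -3/16; -5/32; -9/64; -17/128; -67/512; -535/4096 | -267/2048; -133/1024; -33/256; -1/8; 0 } = -1069/8192
G(rbbbrbbbbrbrrbr) = { -1; -1/2; -1/4; -3/16; -5/32; -9/64; -17/128; -67/512; -535/4096 | -1069/8192; -267/2048; -133/1024; -33/256; -1/8; 0 } = -2139/16384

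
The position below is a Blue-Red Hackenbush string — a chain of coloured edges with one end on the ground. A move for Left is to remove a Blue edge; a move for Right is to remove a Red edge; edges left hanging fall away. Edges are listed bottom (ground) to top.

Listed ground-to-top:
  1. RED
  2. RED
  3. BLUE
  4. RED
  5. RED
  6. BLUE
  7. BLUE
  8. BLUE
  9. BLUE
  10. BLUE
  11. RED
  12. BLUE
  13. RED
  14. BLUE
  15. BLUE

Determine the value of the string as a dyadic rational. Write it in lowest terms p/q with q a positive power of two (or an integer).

-14377/8192

Build v(s[:k]) for k = 1..15, string s = RED RED BLUE RED RED BLUE BLUE BLUE BLUE BLUE RED BLUE RED BLUE BLUE.
1 of 15 · R · max L −∞ · min R 0 — -1
2 of 15 · RR · max L −∞ · min R -1 — -2
3 of 15 · RRB · max L -2 · min R -1 — -3/2
4 of 15 · RRBR · max L -2 · min R -3/2 — -7/4
5 of 15 · RRBRR · max L -2 · min R -7/4 — -15/8
6 of 15 · RRBRRB · max L -15/8 · min R -7/4 — -29/16
7 of 15 · RRBRRBB · max L -29/16 · min R -7/4 — -57/32
8 of 15 · RRBRRBBB · max L -57/32 · min R -7/4 — -113/64
9 of 15 · RRBRRBBBB · max L -113/64 · min R -7/4 — -225/128
10 of 15 · RRBRRBBBBB · max L -225/128 · min R -7/4 — -449/256
11 of 15 · RRBRRBBBBBR · max L -225/128 · min R -449/256 — -899/512
12 of 15 · RRBRRBBBBBRB · max L -899/512 · min R -449/256 — -1797/1024
13 of 15 · RRBRRBBBBBRBR · max L -899/512 · min R -1797/1024 — -3595/2048
14 of 15 · RRBRRBBBBBRBRB · max L -3595/2048 · min R -1797/1024 — -7189/4096
15 of 15 · RRBRRBBBBBRBRBB · max L -7189/4096 · min R -1797/1024 — -14377/8192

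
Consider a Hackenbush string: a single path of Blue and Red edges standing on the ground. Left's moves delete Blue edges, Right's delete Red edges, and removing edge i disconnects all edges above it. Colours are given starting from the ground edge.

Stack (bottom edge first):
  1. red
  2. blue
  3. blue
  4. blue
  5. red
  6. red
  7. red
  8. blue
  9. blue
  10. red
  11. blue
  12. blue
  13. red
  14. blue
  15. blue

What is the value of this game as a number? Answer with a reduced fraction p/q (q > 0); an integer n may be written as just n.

-3657/16384

Prefix values for red blue blue blue red red red blue blue red blue blue red blue blue via {L|R} + simplicity:
g_1 [r]  L=[∅]  R=[0]  gives -1
g_2 [rb]  L=[-1]  R=[0]  gives -1/2
g_3 [rbb]  L=[-1,-1/2]  R=[0]  gives -1/4
g_4 [rbbb]  L=[-1,-1/2,-1/4]  R=[0]  gives -1/8
g_5 [rbbbr]  L=[-1,-1/2,-1/4]  R=[-1/8,0]  gives -3/16
g_6 [rbbbrr]  L=[-1,-1/2,-1/4]  R=[-3/16,-1/8,0]  gives -7/32
g_7 [rbbbrrr]  L=[-1,-1/2,-1/4]  R=[-7/32,-3/16,-1/8,0]  gives -15/64
g_8 [rbbbrrrb]  L=[-1,-1/2,-1/4,-15/64]  R=[-7/32,-3/16,-1/8,0]  gives -29/128
g_9 [rbbbrrrbb]  L=[-1,-1/2,-1/4,-15/64,-29/128]  R=[-7/32,-3/16,-1/8,0]  gives -57/256
g_10 [rbbbrrrbbr]  L=[-1,-1/2,-1/4,-15/64,-29/128]  R=[-57/256,-7/32,-3/16,-1/8,0]  gives -115/512
g_11 [rbbbrrrbbrb]  L=[-1,-1/2,-1/4,-15/64,-29/128,-115/512]  R=[-57/256,-7/32,-3/16,-1/8,0]  gives -229/1024
g_12 [rbbbrrrbbrbb]  L=[-1,-1/2,-1/4,-15/64,-29/128,-115/512,-229/1024]  R=[-57/256,-7/32,-3/16,-1/8,0]  gives -457/2048
g_13 [rbbbrrrbbrbbr]  L=[-1,-1/2,-1/4,-15/64,-29/128,-115/512,-229/1024]  R=[-457/2048,-57/256,-7/32,-3/16,-1/8,0]  gives -915/4096
g_14 [rbbbrrrbbrbbrb]  L=[-1,-1/2,-1/4,-15/64,-29/128,-115/512,-229/1024,-915/4096]  R=[-457/2048,-57/256,-7/32,-3/16,-1/8,0]  gives -1829/8192
g_15 [rbbbrrrbbrbbrbb]  L=[-1,-1/2,-1/4,-15/64,-29/128,-115/512,-229/1024,-915/4096,-1829/8192]  R=[-457/2048,-57/256,-7/32,-3/16,-1/8,0]  gives -3657/16384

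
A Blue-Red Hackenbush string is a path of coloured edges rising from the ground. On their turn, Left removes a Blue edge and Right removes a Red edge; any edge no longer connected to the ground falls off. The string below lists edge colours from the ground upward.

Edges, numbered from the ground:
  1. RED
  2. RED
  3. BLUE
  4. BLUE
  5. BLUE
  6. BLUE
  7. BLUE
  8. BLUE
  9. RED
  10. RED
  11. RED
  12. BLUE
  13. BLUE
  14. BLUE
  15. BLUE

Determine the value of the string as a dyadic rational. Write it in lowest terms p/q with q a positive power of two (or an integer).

edge 1 of 15 (RED): { · | 0 } => -1
edge 2 of 15 (RED): { · | -1, 0 } => -2
edge 3 of 15 (BLUE): { -2 | -1, 0 } => -3/2
edge 4 of 15 (BLUE): { -2, -3/2 | -1, 0 } => -5/4
edge 5 of 15 (BLUE): { -2, -3/2, -5/4 | -1, 0 } => -9/8
edge 6 of 15 (BLUE): { -2, -3/2, -5/4, -9/8 | -1, 0 } => -17/16
edge 7 of 15 (BLUE): { -2, -3/2, -5/4, -9/8, -17/16 | -1, 0 } => -33/32
edge 8 of 15 (BLUE): { -2, -3/2, -5/4, -9/8, -17/16, -33/32 | -1, 0 } => -65/64
edge 9 of 15 (RED): { -2, -3/2, -5/4, -9/8, -17/16, -33/32 | -65/64, -1, 0 } => -131/128
edge 10 of 15 (RED): { -2, -3/2, -5/4, -9/8, -17/16, -33/32 | -131/128, -65/64, -1, 0 } => -263/256
edge 11 of 15 (RED): { -2, -3/2, -5/4, -9/8, -17/16, -33/32 | -263/256, -131/128, -65/64, -1, 0 } => -527/512
edge 12 of 15 (BLUE): { -2, -3/2, -5/4, -9/8, -17/16, -33/32, -527/512 | -263/256, -131/128, -65/64, -1, 0 } => -1053/1024
edge 13 of 15 (BLUE): { -2, -3/2, -5/4, -9/8, -17/16, -33/32, -527/512, -1053/1024 | -263/256, -131/128, -65/64, -1, 0 } => -2105/2048
edge 14 of 15 (BLUE): { -2, -3/2, -5/4, -9/8, -17/16, -33/32, -527/512, -1053/1024, -2105/2048 | -263/256, -131/128, -65/64, -1, 0 } => -4209/4096
edge 15 of 15 (BLUE): { -2, -3/2, -5/4, -9/8, -17/16, -33/32, -527/512, -1053/1024, -2105/2048, -4209/4096 | -263/256, -131/128, -65/64, -1, 0 } => -8417/8192

-8417/8192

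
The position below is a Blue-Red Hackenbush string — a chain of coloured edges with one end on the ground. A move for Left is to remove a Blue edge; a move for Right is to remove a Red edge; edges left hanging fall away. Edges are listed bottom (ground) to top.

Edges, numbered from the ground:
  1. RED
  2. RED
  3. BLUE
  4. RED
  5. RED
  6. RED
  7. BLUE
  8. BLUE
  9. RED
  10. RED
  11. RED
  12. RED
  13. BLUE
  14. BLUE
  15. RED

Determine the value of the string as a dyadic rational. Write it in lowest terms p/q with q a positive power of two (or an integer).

R: Left { (no moves) }, Right { 0 } → simplest -1
RR: Left { (no moves) }, Right { -1,0 } → simplest -2
RRB: Left { -2 }, Right { -1,0 } → simplest -3/2
RRBR: Left { -2 }, Right { -3/2,-1,0 } → simplest -7/4
RRBRR: Left { -2 }, Right { -7/4,-3/2,-1,0 } → simplest -15/8
RRBRRR: Left { -2 }, Right { -15/8,-7/4,-3/2,-1,0 } → simplest -31/16
RRBRRRB: Left { -2,-31/16 }, Right { -15/8,-7/4,-3/2,-1,0 } → simplest -61/32
RRBRRRBB: Left { -2,-31/16,-61/32 }, Right { -15/8,-7/4,-3/2,-1,0 } → simplest -121/64
RRBRRRBBR: Left { -2,-31/16,-61/32 }, Right { -121/64,-15/8,-7/4,-3/2,-1,0 } → simplest -243/128
RRBRRRBBRR: Left { -2,-31/16,-61/32 }, Right { -243/128,-121/64,-15/8,-7/4,-3/2,-1,0 } → simplest -487/256
RRBRRRBBRRR: Left { -2,-31/16,-61/32 }, Right { -487/256,-243/128,-121/64,-15/8,-7/4,-3/2,-1,0 } → simplest -975/512
RRBRRRBBRRRR: Left { -2,-31/16,-61/32 }, Right { -975/512,-487/256,-243/128,-121/64,-15/8,-7/4,-3/2,-1,0 } → simplest -1951/1024
RRBRRRBBRRRRB: Left { -2,-31/16,-61/32,-1951/1024 }, Right { -975/512,-487/256,-243/128,-121/64,-15/8,-7/4,-3/2,-1,0 } → simplest -3901/2048
RRBRRRBBRRRRBB: Left { -2,-31/16,-61/32,-1951/1024,-3901/2048 }, Right { -975/512,-487/256,-243/128,-121/64,-15/8,-7/4,-3/2,-1,0 } → simplest -7801/4096
RRBRRRBBRRRRBBR: Left { -2,-31/16,-61/32,-1951/1024,-3901/2048 }, Right { -7801/4096,-975/512,-487/256,-243/128,-121/64,-15/8,-7/4,-3/2,-1,0 } → simplest -15603/8192

-15603/8192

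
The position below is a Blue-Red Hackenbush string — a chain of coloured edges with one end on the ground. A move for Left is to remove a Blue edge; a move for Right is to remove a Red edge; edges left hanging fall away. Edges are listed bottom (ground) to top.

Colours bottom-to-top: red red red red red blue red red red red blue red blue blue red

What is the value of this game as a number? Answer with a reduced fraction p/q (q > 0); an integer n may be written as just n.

-5075/1024

g(r) = { ∅ | 0 } so -1
g(rr) = { ∅ | -1; 0 } so -2
g(rrr) = { ∅ | -2; -1; 0 } so -3
g(rrrr) = { ∅ | -3; -2; -1; 0 } so -4
g(rrrrr) = { ∅ | -4; -3; -2; -1; 0 } so -5
g(rrrrrb) = { -5 | -4; -3; -2; -1; 0 } so -9/2
g(rrrrrbr) = { -5 | -9/2; -4; -3; -2; -1; 0 } so -19/4
g(rrrrrbrr) = { -5 | -19/4; -9/2; -4; -3; -2; -1; 0 } so -39/8
g(rrrrrbrrr) = { -5 | -39/8; -19/4; -9/2; -4; -3; -2; -1; 0 } so -79/16
g(rrrrrbrrrr) = { -5 | -79/16; -39/8; -19/4; -9/2; -4; -3; -2; -1; 0 } so -159/32
g(rrrrrbrrrrb) = { -5; -159/32 | -79/16; -39/8; -19/4; -9/2; -4; -3; -2; -1; 0 } so -317/64
g(rrrrrbrrrrbr) = { -5; -159/32 | -317/64; -79/16; -39/8; -19/4; -9/2; -4; -3; -2; -1; 0 } so -635/128
g(rrrrrbrrrrbrb) = { -5; -159/32; -635/128 | -317/64; -79/16; -39/8; -19/4; -9/2; -4; -3; -2; -1; 0 } so -1269/256
g(rrrrrbrrrrbrbb) = { -5; -159/32; -635/128; -1269/256 | -317/64; -79/16; -39/8; -19/4; -9/2; -4; -3; -2; -1; 0 } so -2537/512
g(rrrrrbrrrrbrbbr) = { -5; -159/32; -635/128; -1269/256 | -2537/512; -317/64; -79/16; -39/8; -19/4; -9/2; -4; -3; -2; -1; 0 } so -5075/1024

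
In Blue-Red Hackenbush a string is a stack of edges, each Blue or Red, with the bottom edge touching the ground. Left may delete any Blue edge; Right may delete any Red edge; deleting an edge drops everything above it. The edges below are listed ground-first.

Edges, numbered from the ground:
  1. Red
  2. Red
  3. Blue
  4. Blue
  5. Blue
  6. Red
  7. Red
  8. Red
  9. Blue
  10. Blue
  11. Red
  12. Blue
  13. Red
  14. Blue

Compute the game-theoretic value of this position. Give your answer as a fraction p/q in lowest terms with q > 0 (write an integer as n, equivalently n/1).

-5013/4096

R: Left { (no moves) }, Right { 0 } → simplest -1
RR: Left { (no moves) }, Right { -1,0 } → simplest -2
RRB: Left { -2 }, Right { -1,0 } → simplest -3/2
RRBB: Left { -2,-3/2 }, Right { -1,0 } → simplest -5/4
RRBBB: Left { -2,-3/2,-5/4 }, Right { -1,0 } → simplest -9/8
RRBBBR: Left { -2,-3/2,-5/4 }, Right { -9/8,-1,0 } → simplest -19/16
RRBBBRR: Left { -2,-3/2,-5/4 }, Right { -19/16,-9/8,-1,0 } → simplest -39/32
RRBBBRRR: Left { -2,-3/2,-5/4 }, Right { -39/32,-19/16,-9/8,-1,0 } → simplest -79/64
RRBBBRRRB: Left { -2,-3/2,-5/4,-79/64 }, Right { -39/32,-19/16,-9/8,-1,0 } → simplest -157/128
RRBBBRRRBB: Left { -2,-3/2,-5/4,-79/64,-157/128 }, Right { -39/32,-19/16,-9/8,-1,0 } → simplest -313/256
RRBBBRRRBBR: Left { -2,-3/2,-5/4,-79/64,-157/128 }, Right { -313/256,-39/32,-19/16,-9/8,-1,0 } → simplest -627/512
RRBBBRRRBBRB: Left { -2,-3/2,-5/4,-79/64,-157/128,-627/512 }, Right { -313/256,-39/32,-19/16,-9/8,-1,0 } → simplest -1253/1024
RRBBBRRRBBRBR: Left { -2,-3/2,-5/4,-79/64,-157/128,-627/512 }, Right { -1253/1024,-313/256,-39/32,-19/16,-9/8,-1,0 } → simplest -2507/2048
RRBBBRRRBBRBRB: Left { -2,-3/2,-5/4,-79/64,-157/128,-627/512,-2507/2048 }, Right { -1253/1024,-313/256,-39/32,-19/16,-9/8,-1,0 } → simplest -5013/4096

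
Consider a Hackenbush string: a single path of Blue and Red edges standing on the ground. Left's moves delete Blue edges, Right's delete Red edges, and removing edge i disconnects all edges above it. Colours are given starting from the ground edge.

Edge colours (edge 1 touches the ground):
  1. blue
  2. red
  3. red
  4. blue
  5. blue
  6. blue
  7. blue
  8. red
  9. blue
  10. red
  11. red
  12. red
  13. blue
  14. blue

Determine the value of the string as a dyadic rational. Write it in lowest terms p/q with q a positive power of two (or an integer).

b: Left { 0 }, Right {  } → simplest 1
br: Left { 0 }, Right { 1 } → simplest 1/2
brr: Left { 0 }, Right { 1/2,1 } → simplest 1/4
brrb: Left { 0,1/4 }, Right { 1/2,1 } → simplest 3/8
brrbb: Left { 0,1/4,3/8 }, Right { 1/2,1 } → simplest 7/16
brrbbb: Left { 0,1/4,3/8,7/16 }, Right { 1/2,1 } → simplest 15/32
brrbbbb: Left { 0,1/4,3/8,7/16,15/32 }, Right { 1/2,1 } → simplest 31/64
brrbbbbr: Left { 0,1/4,3/8,7/16,15/32 }, Right { 31/64,1/2,1 } → simplest 61/128
brrbbbbrb: Left { 0,1/4,3/8,7/16,15/32,61/128 }, Right { 31/64,1/2,1 } → simplest 123/256
brrbbbbrbr: Left { 0,1/4,3/8,7/16,15/32,61/128 }, Right { 123/256,31/64,1/2,1 } → simplest 245/512
brrbbbbrbrr: Left { 0,1/4,3/8,7/16,15/32,61/128 }, Right { 245/512,123/256,31/64,1/2,1 } → simplest 489/1024
brrbbbbrbrrr: Left { 0,1/4,3/8,7/16,15/32,61/128 }, Right { 489/1024,245/512,123/256,31/64,1/2,1 } → simplest 977/2048
brrbbbbrbrrrb: Left { 0,1/4,3/8,7/16,15/32,61/128,977/2048 }, Right { 489/1024,245/512,123/256,31/64,1/2,1 } → simplest 1955/4096
brrbbbbrbrrrbb: Left { 0,1/4,3/8,7/16,15/32,61/128,977/2048,1955/4096 }, Right { 489/1024,245/512,123/256,31/64,1/2,1 } → simplest 3911/8192

3911/8192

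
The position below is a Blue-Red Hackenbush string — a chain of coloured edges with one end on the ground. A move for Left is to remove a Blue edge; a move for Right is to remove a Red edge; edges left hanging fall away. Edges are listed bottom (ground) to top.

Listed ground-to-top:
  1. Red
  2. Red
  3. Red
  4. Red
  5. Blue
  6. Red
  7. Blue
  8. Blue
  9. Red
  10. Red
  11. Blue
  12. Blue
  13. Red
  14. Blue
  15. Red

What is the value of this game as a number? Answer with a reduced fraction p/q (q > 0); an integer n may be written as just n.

-7371/2048

Build G(s[:k]) for k = 1..15, string s = Red Red Red Red Blue Red Blue Blue Red Red Blue Blue Red Blue Red.
step 1: add Red to get R; options L={ ∅ } R={ 0 } => -1
step 2: add Red to get RR; options L={ ∅ } R={ -1, 0 } => -2
step 3: add Red to get RRR; options L={ ∅ } R={ -2, -1, 0 } => -3
step 4: add Red to get RRRR; options L={ ∅ } R={ -3, -2, -1, 0 } => -4
step 5: add Blue to get RRRRB; options L={ -4 } R={ -3, -2, -1, 0 } => -7/2
step 6: add Red to get RRRRBR; options L={ -4 } R={ -7/2, -3, -2, -1, 0 } => -15/4
step 7: add Blue to get RRRRBRB; options L={ -4, -15/4 } R={ -7/2, -3, -2, -1, 0 } => -29/8
step 8: add Blue to get RRRRBRBB; options L={ -4, -15/4, -29/8 } R={ -7/2, -3, -2, -1, 0 } => -57/16
step 9: add Red to get RRRRBRBBR; options L={ -4, -15/4, -29/8 } R={ -57/16, -7/2, -3, -2, -1, 0 } => -115/32
step 10: add Red to get RRRRBRBBRR; options L={ -4, -15/4, -29/8 } R={ -115/32, -57/16, -7/2, -3, -2, -1, 0 } => -231/64
step 11: add Blue to get RRRRBRBBRRB; options L={ -4, -15/4, -29/8, -231/64 } R={ -115/32, -57/16, -7/2, -3, -2, -1, 0 } => -461/128
step 12: add Blue to get RRRRBRBBRRBB; options L={ -4, -15/4, -29/8, -231/64, -461/128 } R={ -115/32, -57/16, -7/2, -3, -2, -1, 0 } => -921/256
step 13: add Red to get RRRRBRBBRRBBR; options L={ -4, -15/4, -29/8, -231/64, -461/128 } R={ -921/256, -115/32, -57/16, -7/2, -3, -2, -1, 0 } => -1843/512
step 14: add Blue to get RRRRBRBBRRBBRB; options L={ -4, -15/4, -29/8, -231/64, -461/128, -1843/512 } R={ -921/256, -115/32, -57/16, -7/2, -3, -2, -1, 0 } => -3685/1024
step 15: add Red to get RRRRBRBBRRBBRBR; options L={ -4, -15/4, -29/8, -231/64, -461/128, -1843/512 } R={ -3685/1024, -921/256, -115/32, -57/16, -7/2, -3, -2, -1, 0 } => -7371/2048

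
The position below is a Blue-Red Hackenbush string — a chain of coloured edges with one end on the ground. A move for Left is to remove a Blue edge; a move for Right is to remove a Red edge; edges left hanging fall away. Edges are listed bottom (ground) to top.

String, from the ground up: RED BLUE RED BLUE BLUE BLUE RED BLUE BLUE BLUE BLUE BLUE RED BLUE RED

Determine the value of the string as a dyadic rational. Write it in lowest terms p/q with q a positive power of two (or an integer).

-8715/16384

Recurse on prefixes of the 15-edge string RED BLUE RED BLUE BLUE BLUE RED BLUE BLUE BLUE BLUE BLUE RED BLUE RED:
1 of 15 · R · max L −∞ · min R 0 = -1
2 of 15 · RB · max L -1 · min R 0 = -1/2
3 of 15 · RBR · max L -1 · min R -1/2 = -3/4
4 of 15 · RBRB · max L -3/4 · min R -1/2 = -5/8
5 of 15 · RBRBB · max L -5/8 · min R -1/2 = -9/16
6 of 15 · RBRBBB · max L -9/16 · min R -1/2 = -17/32
7 of 15 · RBRBBBR · max L -9/16 · min R -17/32 = -35/64
8 of 15 · RBRBBBRB · max L -35/64 · min R -17/32 = -69/128
9 of 15 · RBRBBBRBB · max L -69/128 · min R -17/32 = -137/256
10 of 15 · RBRBBBRBBB · max L -137/256 · min R -17/32 = -273/512
11 of 15 · RBRBBBRBBBB · max L -273/512 · min R -17/32 = -545/1024
12 of 15 · RBRBBBRBBBBB · max L -545/1024 · min R -17/32 = -1089/2048
13 of 15 · RBRBBBRBBBBBR · max L -545/1024 · min R -1089/2048 = -2179/4096
14 of 15 · RBRBBBRBBBBBRB · max L -2179/4096 · min R -1089/2048 = -4357/8192
15 of 15 · RBRBBBRBBBBBRBR · max L -2179/4096 · min R -4357/8192 = -8715/16384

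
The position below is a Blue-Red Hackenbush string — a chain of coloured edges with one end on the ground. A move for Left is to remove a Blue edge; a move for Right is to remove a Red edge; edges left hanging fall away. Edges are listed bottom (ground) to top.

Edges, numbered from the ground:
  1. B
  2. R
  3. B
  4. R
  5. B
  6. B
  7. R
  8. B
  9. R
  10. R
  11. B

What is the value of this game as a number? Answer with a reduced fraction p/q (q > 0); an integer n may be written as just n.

Recurse on prefixes of the 11-edge string B R B R B B R B R R B:
step 1: add B to get B; options L={ 0 } R={ ∅ } so 1
step 2: add R to get BR; options L={ 0 } R={ 1 } so 1/2
step 3: add B to get BRB; options L={ 0 1/2 } R={ 1 } so 3/4
step 4: add R to get BRBR; options L={ 0 1/2 } R={ 3/4 1 } so 5/8
step 5: add B to get BRBRB; options L={ 0 1/2 5/8 } R={ 3/4 1 } so 11/16
step 6: add B to get BRBRBB; options L={ 0 1/2 5/8 11/16 } R={ 3/4 1 } so 23/32
step 7: add R to get BRBRBBR; options L={ 0 1/2 5/8 11/16 } R={ 23/32 3/4 1 } so 45/64
step 8: add B to get BRBRBBRB; options L={ 0 1/2 5/8 11/16 45/64 } R={ 23/32 3/4 1 } so 91/128
step 9: add R to get BRBRBBRBR; options L={ 0 1/2 5/8 11/16 45/64 } R={ 91/128 23/32 3/4 1 } so 181/256
step 10: add R to get BRBRBBRBRR; options L={ 0 1/2 5/8 11/16 45/64 } R={ 181/256 91/128 23/32 3/4 1 } so 361/512
step 11: add B to get BRBRBBRBRRB; options L={ 0 1/2 5/8 11/16 45/64 361/512 } R={ 181/256 91/128 23/32 3/4 1 } so 723/1024

723/1024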